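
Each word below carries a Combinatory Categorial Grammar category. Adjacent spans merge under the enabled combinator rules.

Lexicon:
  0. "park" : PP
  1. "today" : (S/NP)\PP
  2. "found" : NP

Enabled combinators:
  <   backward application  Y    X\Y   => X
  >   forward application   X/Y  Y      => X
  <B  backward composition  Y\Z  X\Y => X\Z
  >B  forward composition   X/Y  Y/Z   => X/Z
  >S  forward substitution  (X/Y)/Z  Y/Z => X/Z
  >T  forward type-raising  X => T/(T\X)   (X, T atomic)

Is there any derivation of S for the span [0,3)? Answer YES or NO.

YES

[0,3] S   >
  [0,2] S/NP   <
    [0,1] "park" : PP
    [1,2] "today" : (S/NP)\PP
  [2,3] "found" : NP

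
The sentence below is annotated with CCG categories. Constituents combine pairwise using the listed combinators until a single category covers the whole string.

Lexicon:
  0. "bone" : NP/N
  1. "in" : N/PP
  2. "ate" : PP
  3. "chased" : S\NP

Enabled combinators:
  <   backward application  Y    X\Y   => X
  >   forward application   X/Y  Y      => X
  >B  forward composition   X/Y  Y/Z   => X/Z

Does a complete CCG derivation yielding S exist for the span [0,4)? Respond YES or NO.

[0,4] S   <
  [0,3] NP   >
    [0,1] "bone" : NP/N
    [1,3] N   >
      [1,2] "in" : N/PP
      [2,3] "ate" : PP
  [3,4] "chased" : S\NP

YES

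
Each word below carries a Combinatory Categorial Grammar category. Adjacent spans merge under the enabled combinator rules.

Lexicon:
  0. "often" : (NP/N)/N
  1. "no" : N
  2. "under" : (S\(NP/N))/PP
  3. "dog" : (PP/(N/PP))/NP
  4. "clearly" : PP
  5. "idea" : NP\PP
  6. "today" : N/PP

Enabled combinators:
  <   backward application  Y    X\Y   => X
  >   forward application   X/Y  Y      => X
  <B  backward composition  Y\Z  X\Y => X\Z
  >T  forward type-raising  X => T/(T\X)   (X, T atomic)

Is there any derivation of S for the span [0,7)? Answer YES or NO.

[0,7] S   <
  [0,2] NP/N   >
    [0,1] "often" : (NP/N)/N
    [1,2] "no" : N
  [2,7] S\(NP/N)   >
    [2,3] "under" : (S\(NP/N))/PP
    [3,7] PP   >
      [3,6] PP/(N/PP)   >
        [3,4] "dog" : (PP/(N/PP))/NP
        [4,6] NP   <
          [4,5] "clearly" : PP
          [5,6] "idea" : NP\PP
      [6,7] "today" : N/PP

YES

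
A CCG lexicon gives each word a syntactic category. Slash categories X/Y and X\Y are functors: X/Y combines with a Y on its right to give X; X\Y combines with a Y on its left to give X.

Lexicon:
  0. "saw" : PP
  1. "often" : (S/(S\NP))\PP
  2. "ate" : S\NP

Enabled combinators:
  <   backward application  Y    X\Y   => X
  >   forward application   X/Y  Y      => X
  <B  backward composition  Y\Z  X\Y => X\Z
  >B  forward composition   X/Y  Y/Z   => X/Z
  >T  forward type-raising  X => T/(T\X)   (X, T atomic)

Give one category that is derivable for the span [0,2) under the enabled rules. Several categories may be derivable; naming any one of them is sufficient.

[0,3] S   >
  [0,2] S/(S\NP)   <
    [0,1] "saw" : PP
    [1,2] "often" : (S/(S\NP))\PP
  [2,3] "ate" : S\NP

S/(S\NP)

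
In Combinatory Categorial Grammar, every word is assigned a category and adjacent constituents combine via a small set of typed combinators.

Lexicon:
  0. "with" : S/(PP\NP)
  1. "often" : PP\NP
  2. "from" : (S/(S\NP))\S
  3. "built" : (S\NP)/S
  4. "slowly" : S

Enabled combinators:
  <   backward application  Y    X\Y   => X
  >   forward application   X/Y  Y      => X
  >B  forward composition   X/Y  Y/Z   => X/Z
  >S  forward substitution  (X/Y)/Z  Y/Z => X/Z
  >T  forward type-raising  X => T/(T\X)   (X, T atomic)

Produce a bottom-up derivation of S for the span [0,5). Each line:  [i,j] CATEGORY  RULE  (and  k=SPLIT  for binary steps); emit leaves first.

[0,1] S/(PP\NP)  lex  "with"
[1,2] PP\NP  lex  "often"
[0,2] S  >  k=1
[2,3] (S/(S\NP))\S  lex  "from"
[0,3] S/(S\NP)  <  k=2
[3,4] (S\NP)/S  lex  "built"
[4,5] S  lex  "slowly"
[3,5] S\NP  >  k=4
[0,5] S  >  k=3

[0,5] S   >
  [0,3] S/(S\NP)   <
    [0,2] S   >
      [0,1] "with" : S/(PP\NP)
      [1,2] "often" : PP\NP
    [2,3] "from" : (S/(S\NP))\S
  [3,5] S\NP   >
    [3,4] "built" : (S\NP)/S
    [4,5] "slowly" : S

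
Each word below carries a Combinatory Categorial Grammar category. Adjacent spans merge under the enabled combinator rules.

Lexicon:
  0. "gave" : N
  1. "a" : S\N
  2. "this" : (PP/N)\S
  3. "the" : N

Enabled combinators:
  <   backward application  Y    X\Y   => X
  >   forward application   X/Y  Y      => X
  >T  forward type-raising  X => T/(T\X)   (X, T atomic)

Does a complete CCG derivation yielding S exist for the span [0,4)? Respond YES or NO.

N S\N (PP/N)\S N
CKY chart[0,4] = {N/(N\PP), NP/(NP\PP), PP, PP/(PP\PP), S/(S\PP)}; S ∉ chart

NO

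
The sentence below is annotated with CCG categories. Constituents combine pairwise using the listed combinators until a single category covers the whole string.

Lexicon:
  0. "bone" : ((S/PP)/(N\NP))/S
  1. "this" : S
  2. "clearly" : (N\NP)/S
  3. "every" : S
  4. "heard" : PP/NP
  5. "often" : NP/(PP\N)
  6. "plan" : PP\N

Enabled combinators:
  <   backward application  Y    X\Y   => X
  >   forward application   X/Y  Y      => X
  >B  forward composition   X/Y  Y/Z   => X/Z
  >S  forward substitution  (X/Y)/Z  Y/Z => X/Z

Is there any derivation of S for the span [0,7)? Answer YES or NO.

YES

[0,7] S   >
  [0,4] S/PP   >
    [0,2] (S/PP)/(N\NP)   >
      [0,1] "bone" : ((S/PP)/(N\NP))/S
      [1,2] "this" : S
    [2,4] N\NP   >
      [2,3] "clearly" : (N\NP)/S
      [3,4] "every" : S
  [4,7] PP   >
    [4,5] "heard" : PP/NP
    [5,7] NP   >
      [5,6] "often" : NP/(PP\N)
      [6,7] "plan" : PP\N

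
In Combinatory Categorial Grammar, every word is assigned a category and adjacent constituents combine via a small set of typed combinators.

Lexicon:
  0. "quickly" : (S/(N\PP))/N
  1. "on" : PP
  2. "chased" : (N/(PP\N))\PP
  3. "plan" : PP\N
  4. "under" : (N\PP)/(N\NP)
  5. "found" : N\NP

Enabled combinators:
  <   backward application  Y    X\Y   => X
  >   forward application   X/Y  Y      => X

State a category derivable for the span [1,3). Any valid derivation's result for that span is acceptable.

[0,6] S   >
  [0,4] S/(N\PP)   >
    [0,1] "quickly" : (S/(N\PP))/N
    [1,4] N   >
      [1,3] N/(PP\N)   <
        [1,2] "on" : PP
        [2,3] "chased" : (N/(PP\N))\PP
      [3,4] "plan" : PP\N
  [4,6] N\PP   >
    [4,5] "under" : (N\PP)/(N\NP)
    [5,6] "found" : N\NP

N/(PP\N)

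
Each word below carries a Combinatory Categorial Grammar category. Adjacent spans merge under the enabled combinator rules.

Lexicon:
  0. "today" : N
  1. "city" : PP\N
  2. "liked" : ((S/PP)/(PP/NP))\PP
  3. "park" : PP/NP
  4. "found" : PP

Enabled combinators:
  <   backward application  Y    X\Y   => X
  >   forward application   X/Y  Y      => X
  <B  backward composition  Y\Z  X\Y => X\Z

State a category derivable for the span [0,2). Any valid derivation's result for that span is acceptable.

[0,5] S   >
  [0,4] S/PP   >
    [0,3] (S/PP)/(PP/NP)   <
      [0,2] PP   <
        [0,1] "today" : N
        [1,2] "city" : PP\N
      [2,3] "liked" : ((S/PP)/(PP/NP))\PP
    [3,4] "park" : PP/NP
  [4,5] "found" : PP

PP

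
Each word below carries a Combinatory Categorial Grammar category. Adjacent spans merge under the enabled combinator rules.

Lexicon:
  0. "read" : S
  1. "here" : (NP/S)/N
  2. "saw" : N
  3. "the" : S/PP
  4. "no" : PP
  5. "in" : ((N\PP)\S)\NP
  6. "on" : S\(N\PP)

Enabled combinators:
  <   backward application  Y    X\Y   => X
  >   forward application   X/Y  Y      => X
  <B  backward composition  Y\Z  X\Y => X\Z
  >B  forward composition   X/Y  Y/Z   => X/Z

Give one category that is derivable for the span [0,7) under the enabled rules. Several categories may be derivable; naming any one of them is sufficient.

[0,7] S   <
  [0,6] N\PP   <
    [0,1] "read" : S
    [1,6] (N\PP)\S   <
      [1,5] NP   >
        [1,3] NP/S   >
          [1,2] "here" : (NP/S)/N
          [2,3] "saw" : N
        [3,5] S   >
          [3,4] "the" : S/PP
          [4,5] "no" : PP
      [5,6] "in" : ((N\PP)\S)\NP
  [6,7] "on" : S\(N\PP)

S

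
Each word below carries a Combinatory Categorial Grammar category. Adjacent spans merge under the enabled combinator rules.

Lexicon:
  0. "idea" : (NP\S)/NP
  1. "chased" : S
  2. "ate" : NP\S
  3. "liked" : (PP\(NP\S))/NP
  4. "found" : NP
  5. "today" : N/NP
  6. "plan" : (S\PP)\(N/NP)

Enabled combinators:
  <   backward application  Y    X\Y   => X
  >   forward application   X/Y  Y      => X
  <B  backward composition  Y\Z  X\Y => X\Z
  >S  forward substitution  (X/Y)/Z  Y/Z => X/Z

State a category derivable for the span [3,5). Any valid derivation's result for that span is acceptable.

PP\(NP\S)

[0,7] S   <
  [0,5] PP   <
    [0,3] NP\S   >
      [0,1] "idea" : (NP\S)/NP
      [1,3] NP   <
        [1,2] "chased" : S
        [2,3] "ate" : NP\S
    [3,5] PP\(NP\S)   >
      [3,4] "liked" : (PP\(NP\S))/NP
      [4,5] "found" : NP
  [5,7] S\PP   <
    [5,6] "today" : N/NP
    [6,7] "plan" : (S\PP)\(N/NP)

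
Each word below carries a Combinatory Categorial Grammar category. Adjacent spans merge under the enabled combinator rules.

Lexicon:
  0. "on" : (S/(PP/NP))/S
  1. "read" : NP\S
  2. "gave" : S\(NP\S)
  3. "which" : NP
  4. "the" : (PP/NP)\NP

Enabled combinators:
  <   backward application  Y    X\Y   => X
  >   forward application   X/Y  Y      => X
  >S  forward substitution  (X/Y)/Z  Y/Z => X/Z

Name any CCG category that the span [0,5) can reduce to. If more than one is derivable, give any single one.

[0,5] S   >
  [0,3] S/(PP/NP)   >
    [0,1] "on" : (S/(PP/NP))/S
    [1,3] S   <
      [1,2] "read" : NP\S
      [2,3] "gave" : S\(NP\S)
  [3,5] PP/NP   <
    [3,4] "which" : NP
    [4,5] "the" : (PP/NP)\NP

S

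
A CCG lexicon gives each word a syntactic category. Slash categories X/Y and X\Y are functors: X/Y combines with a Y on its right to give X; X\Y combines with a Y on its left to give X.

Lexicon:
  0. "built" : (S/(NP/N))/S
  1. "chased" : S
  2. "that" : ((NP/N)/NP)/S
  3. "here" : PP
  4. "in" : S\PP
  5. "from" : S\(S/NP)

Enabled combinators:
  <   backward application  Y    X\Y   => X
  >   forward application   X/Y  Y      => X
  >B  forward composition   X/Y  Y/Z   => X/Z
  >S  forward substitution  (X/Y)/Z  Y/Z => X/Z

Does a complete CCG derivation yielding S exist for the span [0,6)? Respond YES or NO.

[0,6] S   <
  [0,5] S/NP   >B
    [0,2] S/(NP/N)   >
      [0,1] "built" : (S/(NP/N))/S
      [1,2] "chased" : S
    [2,5] (NP/N)/NP   >
      [2,3] "that" : ((NP/N)/NP)/S
      [3,5] S   <
        [3,4] "here" : PP
        [4,5] "in" : S\PP
  [5,6] "from" : S\(S/NP)

YES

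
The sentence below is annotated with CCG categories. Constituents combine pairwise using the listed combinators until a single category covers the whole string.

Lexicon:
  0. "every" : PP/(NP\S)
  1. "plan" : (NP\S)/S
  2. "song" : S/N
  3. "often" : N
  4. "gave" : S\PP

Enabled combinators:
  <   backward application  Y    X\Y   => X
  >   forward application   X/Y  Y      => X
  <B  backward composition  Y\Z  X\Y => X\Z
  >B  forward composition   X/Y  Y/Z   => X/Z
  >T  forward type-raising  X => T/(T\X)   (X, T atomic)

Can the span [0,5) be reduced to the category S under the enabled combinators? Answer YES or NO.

[0,5] S   <
  [0,4] PP   >
    [0,1] "every" : PP/(NP\S)
    [1,4] NP\S   >
      [1,2] "plan" : (NP\S)/S
      [2,4] S   >
        [2,3] "song" : S/N
        [3,4] "often" : N
  [4,5] "gave" : S\PP

YES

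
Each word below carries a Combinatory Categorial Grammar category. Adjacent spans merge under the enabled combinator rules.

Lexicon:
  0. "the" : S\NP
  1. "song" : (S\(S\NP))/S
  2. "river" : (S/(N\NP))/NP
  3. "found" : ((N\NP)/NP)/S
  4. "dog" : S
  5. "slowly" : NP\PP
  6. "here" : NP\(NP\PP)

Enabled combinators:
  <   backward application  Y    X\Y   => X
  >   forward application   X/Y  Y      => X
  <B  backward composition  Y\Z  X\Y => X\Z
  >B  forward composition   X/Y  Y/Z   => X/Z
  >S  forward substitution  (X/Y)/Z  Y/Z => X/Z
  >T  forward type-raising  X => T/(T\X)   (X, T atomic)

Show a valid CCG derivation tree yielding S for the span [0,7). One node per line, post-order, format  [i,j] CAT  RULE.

[0,7] S   <
  [0,1] "the" : S\NP
  [1,7] S\(S\NP)   >
    [1,2] "song" : (S\(S\NP))/S
    [2,7] S   >
      [2,5] S/NP   >S
        [2,3] "river" : (S/(N\NP))/NP
        [3,5] (N\NP)/NP   >
          [3,4] "found" : ((N\NP)/NP)/S
          [4,5] "dog" : S
      [5,7] NP   <
        [5,6] "slowly" : NP\PP
        [6,7] "here" : NP\(NP\PP)

[0,1] S\NP  lex  "the"
[1,2] (S\(S\NP))/S  lex  "song"
[2,3] (S/(N\NP))/NP  lex  "river"
[3,4] ((N\NP)/NP)/S  lex  "found"
[4,5] S  lex  "dog"
[3,5] (N\NP)/NP  >  k=4
[2,5] S/NP  >S  k=3
[5,6] NP\PP  lex  "slowly"
[6,7] NP\(NP\PP)  lex  "here"
[5,7] NP  <  k=6
[2,7] S  >  k=5
[1,7] S\(S\NP)  >  k=2
[0,7] S  <  k=1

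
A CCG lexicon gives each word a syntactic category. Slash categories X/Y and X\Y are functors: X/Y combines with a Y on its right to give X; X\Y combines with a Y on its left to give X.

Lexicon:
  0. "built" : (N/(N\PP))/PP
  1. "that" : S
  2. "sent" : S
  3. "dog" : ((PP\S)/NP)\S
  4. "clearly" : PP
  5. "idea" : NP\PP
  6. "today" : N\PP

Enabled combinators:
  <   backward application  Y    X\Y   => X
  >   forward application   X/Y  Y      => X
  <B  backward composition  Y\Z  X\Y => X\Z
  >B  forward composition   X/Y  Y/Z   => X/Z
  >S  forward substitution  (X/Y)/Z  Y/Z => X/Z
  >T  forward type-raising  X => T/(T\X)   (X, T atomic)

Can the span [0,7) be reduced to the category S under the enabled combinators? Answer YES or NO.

(N/(N\PP))/PP S S ((PP\S)/NP)\S PP NP\PP N\PP
CKY chart[0,7] = {(N/(N\PP))/(PP\N), N, N/(N\N), NP/(NP\N), PP/(PP\N), S/(S\N)}; S ∉ chart

NO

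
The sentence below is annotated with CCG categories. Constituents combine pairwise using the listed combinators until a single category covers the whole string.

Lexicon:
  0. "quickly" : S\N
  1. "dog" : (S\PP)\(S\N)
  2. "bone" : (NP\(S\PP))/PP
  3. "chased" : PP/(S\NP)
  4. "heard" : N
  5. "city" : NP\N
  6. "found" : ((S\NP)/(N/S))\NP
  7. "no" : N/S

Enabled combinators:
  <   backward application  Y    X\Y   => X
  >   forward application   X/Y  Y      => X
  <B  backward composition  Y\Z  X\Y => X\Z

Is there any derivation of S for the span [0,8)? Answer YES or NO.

S\N (S\PP)\(S\N) (NP\(S\PP))/PP PP/(S\NP) N NP\N ((S\NP)/(N/S))\NP N/S
CKY chart[0,8] = {NP}; S ∉ chart

NO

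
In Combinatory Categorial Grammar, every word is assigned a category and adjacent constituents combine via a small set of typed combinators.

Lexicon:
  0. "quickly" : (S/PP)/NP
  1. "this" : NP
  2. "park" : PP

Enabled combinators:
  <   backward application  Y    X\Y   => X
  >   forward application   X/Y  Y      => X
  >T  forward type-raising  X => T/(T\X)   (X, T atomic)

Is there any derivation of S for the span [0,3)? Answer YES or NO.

YES

[0,3] S   >
  [0,2] S/PP   >
    [0,1] "quickly" : (S/PP)/NP
    [1,2] "this" : NP
  [2,3] "park" : PP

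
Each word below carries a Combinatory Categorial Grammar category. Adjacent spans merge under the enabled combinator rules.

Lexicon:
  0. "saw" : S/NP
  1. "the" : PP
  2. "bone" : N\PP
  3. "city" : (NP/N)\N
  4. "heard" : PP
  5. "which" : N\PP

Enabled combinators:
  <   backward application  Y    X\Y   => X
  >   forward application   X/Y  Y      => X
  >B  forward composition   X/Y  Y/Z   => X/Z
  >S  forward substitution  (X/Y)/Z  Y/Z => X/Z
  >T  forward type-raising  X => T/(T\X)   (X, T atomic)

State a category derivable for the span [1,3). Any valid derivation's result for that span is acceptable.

[0,6] S   >
  [0,1] "saw" : S/NP
  [1,6] NP   >
    [1,4] NP/N   <
      [1,3] N   >
        [1,2] N/(N\PP)   >T
          [1,2] "the" : PP
        [2,3] "bone" : N\PP
      [3,4] "city" : (NP/N)\N
    [4,6] N   <
      [4,5] "heard" : PP
      [5,6] "which" : N\PP

N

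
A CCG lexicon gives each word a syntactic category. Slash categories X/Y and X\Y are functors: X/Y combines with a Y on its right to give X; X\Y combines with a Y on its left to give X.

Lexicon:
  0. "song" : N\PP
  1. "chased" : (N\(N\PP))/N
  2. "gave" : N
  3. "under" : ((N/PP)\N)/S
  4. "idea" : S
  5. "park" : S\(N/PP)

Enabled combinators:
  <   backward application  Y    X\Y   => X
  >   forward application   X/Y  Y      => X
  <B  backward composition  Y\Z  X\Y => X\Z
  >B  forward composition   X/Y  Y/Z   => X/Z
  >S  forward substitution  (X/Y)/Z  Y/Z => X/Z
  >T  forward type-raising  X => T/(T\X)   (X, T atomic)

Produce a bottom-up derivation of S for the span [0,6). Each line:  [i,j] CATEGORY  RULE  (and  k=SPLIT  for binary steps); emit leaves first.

[0,1] N\PP  lex  "song"
[1,2] (N\(N\PP))/N  lex  "chased"
[2,3] N  lex  "gave"
[1,3] N\(N\PP)  >  k=2
[0,3] N  <  k=1
[3,4] ((N/PP)\N)/S  lex  "under"
[4,5] S  lex  "idea"
[3,5] (N/PP)\N  >  k=4
[5,6] S\(N/PP)  lex  "park"
[3,6] S\N  <B  k=5
[0,6] S  <  k=3

[0,6] S   <
  [0,3] N   <
    [0,1] "song" : N\PP
    [1,3] N\(N\PP)   >
      [1,2] "chased" : (N\(N\PP))/N
      [2,3] "gave" : N
  [3,6] S\N   <B
    [3,5] (N/PP)\N   >
      [3,4] "under" : ((N/PP)\N)/S
      [4,5] "idea" : S
    [5,6] "park" : S\(N/PP)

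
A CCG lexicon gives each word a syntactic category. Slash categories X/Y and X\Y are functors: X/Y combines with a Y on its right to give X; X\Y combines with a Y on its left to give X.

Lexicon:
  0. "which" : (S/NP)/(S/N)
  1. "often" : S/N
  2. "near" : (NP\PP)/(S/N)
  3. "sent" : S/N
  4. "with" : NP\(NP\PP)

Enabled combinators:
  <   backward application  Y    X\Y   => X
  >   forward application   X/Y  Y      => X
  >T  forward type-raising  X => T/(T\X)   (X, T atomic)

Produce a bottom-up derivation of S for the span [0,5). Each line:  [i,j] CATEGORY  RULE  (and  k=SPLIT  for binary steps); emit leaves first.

[0,1] (S/NP)/(S/N)  lex  "which"
[1,2] S/N  lex  "often"
[0,2] S/NP  >  k=1
[2,3] (NP\PP)/(S/N)  lex  "near"
[3,4] S/N  lex  "sent"
[2,4] NP\PP  >  k=3
[4,5] NP\(NP\PP)  lex  "with"
[2,5] NP  <  k=4
[0,5] S  >  k=2

[0,5] S   >
  [0,2] S/NP   >
    [0,1] "which" : (S/NP)/(S/N)
    [1,2] "often" : S/N
  [2,5] NP   <
    [2,4] NP\PP   >
      [2,3] "near" : (NP\PP)/(S/N)
      [3,4] "sent" : S/N
    [4,5] "with" : NP\(NP\PP)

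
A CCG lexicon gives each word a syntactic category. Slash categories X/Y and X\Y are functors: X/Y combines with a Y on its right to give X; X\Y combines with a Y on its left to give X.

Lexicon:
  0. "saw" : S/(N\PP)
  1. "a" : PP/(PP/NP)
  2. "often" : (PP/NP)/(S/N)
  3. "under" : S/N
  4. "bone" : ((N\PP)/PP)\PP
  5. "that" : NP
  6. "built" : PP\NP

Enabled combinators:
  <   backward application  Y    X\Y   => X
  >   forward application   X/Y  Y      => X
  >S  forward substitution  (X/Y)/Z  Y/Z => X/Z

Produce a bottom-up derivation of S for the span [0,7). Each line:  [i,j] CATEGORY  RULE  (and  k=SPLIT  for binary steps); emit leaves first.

[0,7] S   >
  [0,1] "saw" : S/(N\PP)
  [1,7] N\PP   >
    [1,5] (N\PP)/PP   <
      [1,4] PP   >
        [1,2] "a" : PP/(PP/NP)
        [2,4] PP/NP   >
          [2,3] "often" : (PP/NP)/(S/N)
          [3,4] "under" : S/N
      [4,5] "bone" : ((N\PP)/PP)\PP
    [5,7] PP   <
      [5,6] "that" : NP
      [6,7] "built" : PP\NP

[0,1] S/(N\PP)  lex  "saw"
[1,2] PP/(PP/NP)  lex  "a"
[2,3] (PP/NP)/(S/N)  lex  "often"
[3,4] S/N  lex  "under"
[2,4] PP/NP  >  k=3
[1,4] PP  >  k=2
[4,5] ((N\PP)/PP)\PP  lex  "bone"
[1,5] (N\PP)/PP  <  k=4
[5,6] NP  lex  "that"
[6,7] PP\NP  lex  "built"
[5,7] PP  <  k=6
[1,7] N\PP  >  k=5
[0,7] S  >  k=1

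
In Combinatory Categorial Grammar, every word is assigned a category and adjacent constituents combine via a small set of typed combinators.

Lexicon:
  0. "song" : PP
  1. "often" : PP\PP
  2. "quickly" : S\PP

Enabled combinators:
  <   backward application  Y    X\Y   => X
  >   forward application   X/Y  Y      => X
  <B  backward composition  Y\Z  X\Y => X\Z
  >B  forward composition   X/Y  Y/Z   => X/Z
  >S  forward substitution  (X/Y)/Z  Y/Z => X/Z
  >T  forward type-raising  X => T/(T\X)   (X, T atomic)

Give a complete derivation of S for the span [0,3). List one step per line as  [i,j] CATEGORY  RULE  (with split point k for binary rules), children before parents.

[0,3] S   >
  [0,1] S/(S\PP)   >T
    [0,1] "song" : PP
  [1,3] S\PP   <B
    [1,2] "often" : PP\PP
    [2,3] "quickly" : S\PP

[0,1] PP  lex  "song"
[0,1] S/(S\PP)  >T
[1,2] PP\PP  lex  "often"
[2,3] S\PP  lex  "quickly"
[1,3] S\PP  <B  k=2
[0,3] S  >  k=1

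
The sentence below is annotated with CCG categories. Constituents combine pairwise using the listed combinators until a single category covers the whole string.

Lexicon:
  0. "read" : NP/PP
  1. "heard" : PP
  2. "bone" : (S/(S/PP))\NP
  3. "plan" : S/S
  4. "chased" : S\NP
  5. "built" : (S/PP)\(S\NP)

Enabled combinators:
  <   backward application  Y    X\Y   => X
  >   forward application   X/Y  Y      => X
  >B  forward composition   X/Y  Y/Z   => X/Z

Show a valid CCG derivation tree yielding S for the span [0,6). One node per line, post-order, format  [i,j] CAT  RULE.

[0,1] NP/PP  lex  "read"
[1,2] PP  lex  "heard"
[0,2] NP  >  k=1
[2,3] (S/(S/PP))\NP  lex  "bone"
[0,3] S/(S/PP)  <  k=2
[3,4] S/S  lex  "plan"
[4,5] S\NP  lex  "chased"
[5,6] (S/PP)\(S\NP)  lex  "built"
[4,6] S/PP  <  k=5
[3,6] S/PP  >B  k=4
[0,6] S  >  k=3

[0,6] S   >
  [0,3] S/(S/PP)   <
    [0,2] NP   >
      [0,1] "read" : NP/PP
      [1,2] "heard" : PP
    [2,3] "bone" : (S/(S/PP))\NP
  [3,6] S/PP   >B
    [3,4] "plan" : S/S
    [4,6] S/PP   <
      [4,5] "chased" : S\NP
      [5,6] "built" : (S/PP)\(S\NP)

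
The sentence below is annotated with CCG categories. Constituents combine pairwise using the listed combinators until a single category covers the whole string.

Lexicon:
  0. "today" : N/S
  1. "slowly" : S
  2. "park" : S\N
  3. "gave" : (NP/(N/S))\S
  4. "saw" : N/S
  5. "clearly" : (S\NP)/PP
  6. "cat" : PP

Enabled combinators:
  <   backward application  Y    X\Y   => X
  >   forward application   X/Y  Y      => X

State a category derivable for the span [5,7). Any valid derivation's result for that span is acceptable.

[0,7] S   <
  [0,5] NP   >
    [0,4] NP/(N/S)   <
      [0,3] S   <
        [0,2] N   >
          [0,1] "today" : N/S
          [1,2] "slowly" : S
        [2,3] "park" : S\N
      [3,4] "gave" : (NP/(N/S))\S
    [4,5] "saw" : N/S
  [5,7] S\NP   >
    [5,6] "clearly" : (S\NP)/PP
    [6,7] "cat" : PP

S\NP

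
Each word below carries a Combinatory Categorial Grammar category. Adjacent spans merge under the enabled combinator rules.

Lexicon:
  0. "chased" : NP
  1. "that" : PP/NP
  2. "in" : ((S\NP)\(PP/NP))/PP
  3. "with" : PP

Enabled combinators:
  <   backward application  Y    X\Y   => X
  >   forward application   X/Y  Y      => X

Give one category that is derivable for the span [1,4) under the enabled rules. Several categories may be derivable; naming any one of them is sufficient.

[0,4] S   <
  [0,1] "chased" : NP
  [1,4] S\NP   <
    [1,2] "that" : PP/NP
    [2,4] (S\NP)\(PP/NP)   >
      [2,3] "in" : ((S\NP)\(PP/NP))/PP
      [3,4] "with" : PP

S\NP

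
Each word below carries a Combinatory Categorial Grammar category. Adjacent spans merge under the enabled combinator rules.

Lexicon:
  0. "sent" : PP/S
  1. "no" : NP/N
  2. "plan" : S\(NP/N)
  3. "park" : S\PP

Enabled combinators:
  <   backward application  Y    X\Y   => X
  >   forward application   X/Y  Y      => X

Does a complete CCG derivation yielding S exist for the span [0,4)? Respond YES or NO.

[0,4] S   <
  [0,3] PP   >
    [0,1] "sent" : PP/S
    [1,3] S   <
      [1,2] "no" : NP/N
      [2,3] "plan" : S\(NP/N)
  [3,4] "park" : S\PP

YES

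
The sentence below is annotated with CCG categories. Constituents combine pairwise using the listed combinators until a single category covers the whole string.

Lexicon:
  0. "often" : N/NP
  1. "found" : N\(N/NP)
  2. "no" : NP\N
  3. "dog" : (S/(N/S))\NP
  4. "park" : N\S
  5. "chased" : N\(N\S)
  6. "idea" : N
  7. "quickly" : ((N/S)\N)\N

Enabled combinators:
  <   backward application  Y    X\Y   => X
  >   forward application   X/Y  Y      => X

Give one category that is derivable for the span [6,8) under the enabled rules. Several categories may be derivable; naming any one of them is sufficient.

(N/S)\N

[0,8] S   >
  [0,4] S/(N/S)   <
    [0,3] NP   <
      [0,2] N   <
        [0,1] "often" : N/NP
        [1,2] "found" : N\(N/NP)
      [2,3] "no" : NP\N
    [3,4] "dog" : (S/(N/S))\NP
  [4,8] N/S   <
    [4,6] N   <
      [4,5] "park" : N\S
      [5,6] "chased" : N\(N\S)
    [6,8] (N/S)\N   <
      [6,7] "idea" : N
      [7,8] "quickly" : ((N/S)\N)\N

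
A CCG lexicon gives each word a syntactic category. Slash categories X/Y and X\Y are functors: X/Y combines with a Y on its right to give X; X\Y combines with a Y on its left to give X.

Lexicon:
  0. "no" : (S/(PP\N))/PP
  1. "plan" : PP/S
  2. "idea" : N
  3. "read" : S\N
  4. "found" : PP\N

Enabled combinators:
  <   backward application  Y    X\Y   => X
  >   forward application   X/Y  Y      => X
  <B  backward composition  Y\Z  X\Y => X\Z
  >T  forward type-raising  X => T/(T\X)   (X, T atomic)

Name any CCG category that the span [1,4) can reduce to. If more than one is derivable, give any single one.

[0,5] S   >
  [0,4] S/(PP\N)   >
    [0,1] "no" : (S/(PP\N))/PP
    [1,4] PP   >
      [1,2] "plan" : PP/S
      [2,4] S   >
        [2,3] S/(S\N)   >T
          [2,3] "idea" : N
        [3,4] "read" : S\N
  [4,5] "found" : PP\N

PP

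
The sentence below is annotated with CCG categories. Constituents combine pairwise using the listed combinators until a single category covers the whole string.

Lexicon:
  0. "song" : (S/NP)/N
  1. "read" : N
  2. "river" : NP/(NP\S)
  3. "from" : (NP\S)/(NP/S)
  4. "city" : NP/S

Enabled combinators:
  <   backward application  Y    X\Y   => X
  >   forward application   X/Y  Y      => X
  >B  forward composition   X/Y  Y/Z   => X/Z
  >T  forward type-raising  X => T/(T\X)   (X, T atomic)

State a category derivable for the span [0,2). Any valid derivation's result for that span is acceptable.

S/NP

[0,5] S   >
  [0,2] S/NP   >
    [0,1] "song" : (S/NP)/N
    [1,2] "read" : N
  [2,5] NP   >
    [2,3] "river" : NP/(NP\S)
    [3,5] NP\S   >
      [3,4] "from" : (NP\S)/(NP/S)
      [4,5] "city" : NP/S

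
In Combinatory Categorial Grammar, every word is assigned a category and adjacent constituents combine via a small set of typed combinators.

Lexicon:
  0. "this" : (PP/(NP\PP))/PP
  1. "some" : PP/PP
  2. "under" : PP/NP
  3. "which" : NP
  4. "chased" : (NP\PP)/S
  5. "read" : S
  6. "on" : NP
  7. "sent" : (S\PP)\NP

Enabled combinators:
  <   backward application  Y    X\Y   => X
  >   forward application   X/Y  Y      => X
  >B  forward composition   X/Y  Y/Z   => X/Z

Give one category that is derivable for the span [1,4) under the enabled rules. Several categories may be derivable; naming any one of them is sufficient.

[0,8] S   <
  [0,6] PP   >
    [0,4] PP/(NP\PP)   >
      [0,1] "this" : (PP/(NP\PP))/PP
      [1,4] PP   >
        [1,3] PP/NP   >B
          [1,2] "some" : PP/PP
          [2,3] "under" : PP/NP
        [3,4] "which" : NP
    [4,6] NP\PP   >
      [4,5] "chased" : (NP\PP)/S
      [5,6] "read" : S
  [6,8] S\PP   <
    [6,7] "on" : NP
    [7,8] "sent" : (S\PP)\NP

PP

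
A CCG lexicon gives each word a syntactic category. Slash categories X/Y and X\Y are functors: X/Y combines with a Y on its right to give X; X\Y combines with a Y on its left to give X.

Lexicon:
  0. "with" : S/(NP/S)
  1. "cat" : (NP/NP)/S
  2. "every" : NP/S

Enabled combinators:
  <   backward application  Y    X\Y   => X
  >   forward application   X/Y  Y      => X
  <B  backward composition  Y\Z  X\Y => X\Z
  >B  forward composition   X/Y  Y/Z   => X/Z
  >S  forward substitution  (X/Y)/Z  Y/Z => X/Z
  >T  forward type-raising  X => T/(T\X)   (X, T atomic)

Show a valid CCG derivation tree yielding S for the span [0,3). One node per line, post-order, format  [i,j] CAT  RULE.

[0,3] S   >
  [0,1] "with" : S/(NP/S)
  [1,3] NP/S   >S
    [1,2] "cat" : (NP/NP)/S
    [2,3] "every" : NP/S

[0,1] S/(NP/S)  lex  "with"
[1,2] (NP/NP)/S  lex  "cat"
[2,3] NP/S  lex  "every"
[1,3] NP/S  >S  k=2
[0,3] S  >  k=1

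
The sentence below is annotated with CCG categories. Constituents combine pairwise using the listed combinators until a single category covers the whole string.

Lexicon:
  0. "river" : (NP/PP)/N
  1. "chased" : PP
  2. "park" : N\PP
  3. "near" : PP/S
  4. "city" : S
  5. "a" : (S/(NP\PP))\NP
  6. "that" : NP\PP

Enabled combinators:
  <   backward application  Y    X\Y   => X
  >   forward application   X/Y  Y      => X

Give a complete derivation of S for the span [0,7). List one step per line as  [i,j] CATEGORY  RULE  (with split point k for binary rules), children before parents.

[0,7] S   >
  [0,6] S/(NP\PP)   <
    [0,5] NP   >
      [0,3] NP/PP   >
        [0,1] "river" : (NP/PP)/N
        [1,3] N   <
          [1,2] "chased" : PP
          [2,3] "park" : N\PP
      [3,5] PP   >
        [3,4] "near" : PP/S
        [4,5] "city" : S
    [5,6] "a" : (S/(NP\PP))\NP
  [6,7] "that" : NP\PP

[0,1] (NP/PP)/N  lex  "river"
[1,2] PP  lex  "chased"
[2,3] N\PP  lex  "park"
[1,3] N  <  k=2
[0,3] NP/PP  >  k=1
[3,4] PP/S  lex  "near"
[4,5] S  lex  "city"
[3,5] PP  >  k=4
[0,5] NP  >  k=3
[5,6] (S/(NP\PP))\NP  lex  "a"
[0,6] S/(NP\PP)  <  k=5
[6,7] NP\PP  lex  "that"
[0,7] S  >  k=6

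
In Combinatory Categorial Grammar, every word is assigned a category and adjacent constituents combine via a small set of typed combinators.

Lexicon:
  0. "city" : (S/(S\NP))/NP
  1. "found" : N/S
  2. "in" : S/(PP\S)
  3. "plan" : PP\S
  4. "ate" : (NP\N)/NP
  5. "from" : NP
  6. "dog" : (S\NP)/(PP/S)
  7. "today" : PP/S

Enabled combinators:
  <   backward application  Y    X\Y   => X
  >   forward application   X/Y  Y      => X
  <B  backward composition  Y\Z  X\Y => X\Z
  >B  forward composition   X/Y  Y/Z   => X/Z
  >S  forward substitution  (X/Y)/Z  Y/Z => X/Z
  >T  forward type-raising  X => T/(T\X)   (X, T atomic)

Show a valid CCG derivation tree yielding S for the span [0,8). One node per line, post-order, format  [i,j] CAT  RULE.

[0,1] (S/(S\NP))/NP  lex  "city"
[1,2] N/S  lex  "found"
[2,3] S/(PP\S)  lex  "in"
[3,4] PP\S  lex  "plan"
[2,4] S  >  k=3
[1,4] N  >  k=2
[4,5] (NP\N)/NP  lex  "ate"
[5,6] NP  lex  "from"
[4,6] NP\N  >  k=5
[1,6] NP  <  k=4
[0,6] S/(S\NP)  >  k=1
[6,7] (S\NP)/(PP/S)  lex  "dog"
[7,8] PP/S  lex  "today"
[6,8] S\NP  >  k=7
[0,8] S  >  k=6

[0,8] S   >
  [0,6] S/(S\NP)   >
    [0,1] "city" : (S/(S\NP))/NP
    [1,6] NP   <
      [1,4] N   >
        [1,2] "found" : N/S
        [2,4] S   >
          [2,3] "in" : S/(PP\S)
          [3,4] "plan" : PP\S
      [4,6] NP\N   >
        [4,5] "ate" : (NP\N)/NP
        [5,6] "from" : NP
  [6,8] S\NP   >
    [6,7] "dog" : (S\NP)/(PP/S)
    [7,8] "today" : PP/S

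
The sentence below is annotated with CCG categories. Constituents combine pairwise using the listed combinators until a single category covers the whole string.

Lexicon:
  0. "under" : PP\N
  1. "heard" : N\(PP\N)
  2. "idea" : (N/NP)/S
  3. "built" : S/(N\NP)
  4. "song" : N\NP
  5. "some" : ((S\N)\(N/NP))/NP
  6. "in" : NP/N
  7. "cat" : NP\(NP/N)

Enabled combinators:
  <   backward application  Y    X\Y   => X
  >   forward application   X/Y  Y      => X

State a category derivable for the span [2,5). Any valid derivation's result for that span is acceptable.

[0,8] S   <
  [0,2] N   <
    [0,1] "under" : PP\N
    [1,2] "heard" : N\(PP\N)
  [2,8] S\N   <
    [2,5] N/NP   >
      [2,3] "idea" : (N/NP)/S
      [3,5] S   >
        [3,4] "built" : S/(N\NP)
        [4,5] "song" : N\NP
    [5,8] (S\N)\(N/NP)   >
      [5,6] "some" : ((S\N)\(N/NP))/NP
      [6,8] NP   <
        [6,7] "in" : NP/N
        [7,8] "cat" : NP\(NP/N)

N/NP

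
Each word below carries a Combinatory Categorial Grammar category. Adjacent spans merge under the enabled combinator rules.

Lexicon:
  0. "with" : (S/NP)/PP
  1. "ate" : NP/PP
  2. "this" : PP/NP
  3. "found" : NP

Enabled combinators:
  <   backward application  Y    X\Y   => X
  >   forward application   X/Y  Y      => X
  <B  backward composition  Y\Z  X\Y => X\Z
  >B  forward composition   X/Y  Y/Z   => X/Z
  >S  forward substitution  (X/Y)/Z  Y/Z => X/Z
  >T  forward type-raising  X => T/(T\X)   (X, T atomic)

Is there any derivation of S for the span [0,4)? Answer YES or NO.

[0,4] S   >
  [0,3] S/NP   >B
    [0,2] S/PP   >S
      [0,1] "with" : (S/NP)/PP
      [1,2] "ate" : NP/PP
    [2,3] "this" : PP/NP
  [3,4] "found" : NP

YES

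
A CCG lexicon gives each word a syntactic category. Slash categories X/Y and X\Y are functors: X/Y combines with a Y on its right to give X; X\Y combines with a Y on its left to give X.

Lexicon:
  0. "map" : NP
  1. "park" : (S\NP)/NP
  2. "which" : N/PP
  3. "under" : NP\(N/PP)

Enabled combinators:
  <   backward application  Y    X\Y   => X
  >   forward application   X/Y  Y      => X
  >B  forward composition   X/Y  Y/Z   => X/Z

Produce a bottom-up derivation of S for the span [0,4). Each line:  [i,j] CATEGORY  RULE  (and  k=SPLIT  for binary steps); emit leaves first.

[0,4] S   <
  [0,1] "map" : NP
  [1,4] S\NP   >
    [1,2] "park" : (S\NP)/NP
    [2,4] NP   <
      [2,3] "which" : N/PP
      [3,4] "under" : NP\(N/PP)

[0,1] NP  lex  "map"
[1,2] (S\NP)/NP  lex  "park"
[2,3] N/PP  lex  "which"
[3,4] NP\(N/PP)  lex  "under"
[2,4] NP  <  k=3
[1,4] S\NP  >  k=2
[0,4] S  <  k=1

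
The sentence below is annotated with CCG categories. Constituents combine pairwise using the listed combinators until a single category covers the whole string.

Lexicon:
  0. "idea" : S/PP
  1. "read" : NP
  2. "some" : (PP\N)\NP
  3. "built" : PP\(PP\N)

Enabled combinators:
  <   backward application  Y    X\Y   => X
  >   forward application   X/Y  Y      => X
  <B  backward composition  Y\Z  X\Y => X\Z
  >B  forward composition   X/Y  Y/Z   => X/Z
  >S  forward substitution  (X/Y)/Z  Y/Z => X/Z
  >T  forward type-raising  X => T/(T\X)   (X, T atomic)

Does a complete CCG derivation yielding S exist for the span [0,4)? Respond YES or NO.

YES

[0,4] S   >
  [0,1] "idea" : S/PP
  [1,4] PP   <
    [1,3] PP\N   <
      [1,2] "read" : NP
      [2,3] "some" : (PP\N)\NP
    [3,4] "built" : PP\(PP\N)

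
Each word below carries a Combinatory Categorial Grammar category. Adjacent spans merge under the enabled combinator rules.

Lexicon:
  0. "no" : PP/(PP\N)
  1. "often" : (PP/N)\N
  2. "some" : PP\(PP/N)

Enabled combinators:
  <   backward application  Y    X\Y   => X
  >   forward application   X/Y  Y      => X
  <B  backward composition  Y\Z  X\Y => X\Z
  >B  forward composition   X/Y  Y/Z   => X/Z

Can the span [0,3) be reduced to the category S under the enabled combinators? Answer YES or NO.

PP/(PP\N) (PP/N)\N PP\(PP/N)
CKY chart[0,3] = {PP}; S ∉ chart

NO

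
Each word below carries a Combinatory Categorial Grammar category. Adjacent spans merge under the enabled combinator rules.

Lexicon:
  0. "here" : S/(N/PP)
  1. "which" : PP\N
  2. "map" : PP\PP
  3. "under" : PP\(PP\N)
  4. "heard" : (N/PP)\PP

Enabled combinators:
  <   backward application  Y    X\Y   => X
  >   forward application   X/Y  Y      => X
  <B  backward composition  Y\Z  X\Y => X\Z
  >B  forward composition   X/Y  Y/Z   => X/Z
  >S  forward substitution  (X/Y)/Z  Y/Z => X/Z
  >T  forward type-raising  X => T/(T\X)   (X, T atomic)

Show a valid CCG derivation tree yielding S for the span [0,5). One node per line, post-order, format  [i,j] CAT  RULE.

[0,5] S   >
  [0,1] "here" : S/(N/PP)
  [1,5] N/PP   <
    [1,4] PP   <
      [1,3] PP\N   <B
        [1,2] "which" : PP\N
        [2,3] "map" : PP\PP
      [3,4] "under" : PP\(PP\N)
    [4,5] "heard" : (N/PP)\PP

[0,1] S/(N/PP)  lex  "here"
[1,2] PP\N  lex  "which"
[2,3] PP\PP  lex  "map"
[1,3] PP\N  <B  k=2
[3,4] PP\(PP\N)  lex  "under"
[1,4] PP  <  k=3
[4,5] (N/PP)\PP  lex  "heard"
[1,5] N/PP  <  k=4
[0,5] S  >  k=1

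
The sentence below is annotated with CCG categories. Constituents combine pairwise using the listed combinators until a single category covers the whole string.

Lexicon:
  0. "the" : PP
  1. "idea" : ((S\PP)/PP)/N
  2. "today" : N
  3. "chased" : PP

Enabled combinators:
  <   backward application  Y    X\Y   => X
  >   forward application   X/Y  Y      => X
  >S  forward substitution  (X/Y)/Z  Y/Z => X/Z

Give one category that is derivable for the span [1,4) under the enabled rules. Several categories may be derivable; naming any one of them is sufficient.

[0,4] S   <
  [0,1] "the" : PP
  [1,4] S\PP   >
    [1,3] (S\PP)/PP   >
      [1,2] "idea" : ((S\PP)/PP)/N
      [2,3] "today" : N
    [3,4] "chased" : PP

S\PP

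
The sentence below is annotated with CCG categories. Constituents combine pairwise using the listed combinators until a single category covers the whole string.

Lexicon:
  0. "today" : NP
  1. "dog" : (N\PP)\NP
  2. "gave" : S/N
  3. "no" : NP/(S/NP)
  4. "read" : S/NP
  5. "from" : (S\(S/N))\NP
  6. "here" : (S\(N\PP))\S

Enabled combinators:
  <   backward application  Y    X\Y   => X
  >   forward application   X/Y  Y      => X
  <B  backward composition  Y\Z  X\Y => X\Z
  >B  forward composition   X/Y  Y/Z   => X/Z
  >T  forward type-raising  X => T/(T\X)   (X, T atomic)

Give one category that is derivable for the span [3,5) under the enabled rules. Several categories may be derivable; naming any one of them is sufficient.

[0,7] S   <
  [0,2] N\PP   <
    [0,1] "today" : NP
    [1,2] "dog" : (N\PP)\NP
  [2,7] S\(N\PP)   <
    [2,6] S   <
      [2,3] "gave" : S/N
      [3,6] S\(S/N)   <
        [3,5] NP   >
          [3,4] "no" : NP/(S/NP)
          [4,5] "read" : S/NP
        [5,6] "from" : (S\(S/N))\NP
    [6,7] "here" : (S\(N\PP))\S

NP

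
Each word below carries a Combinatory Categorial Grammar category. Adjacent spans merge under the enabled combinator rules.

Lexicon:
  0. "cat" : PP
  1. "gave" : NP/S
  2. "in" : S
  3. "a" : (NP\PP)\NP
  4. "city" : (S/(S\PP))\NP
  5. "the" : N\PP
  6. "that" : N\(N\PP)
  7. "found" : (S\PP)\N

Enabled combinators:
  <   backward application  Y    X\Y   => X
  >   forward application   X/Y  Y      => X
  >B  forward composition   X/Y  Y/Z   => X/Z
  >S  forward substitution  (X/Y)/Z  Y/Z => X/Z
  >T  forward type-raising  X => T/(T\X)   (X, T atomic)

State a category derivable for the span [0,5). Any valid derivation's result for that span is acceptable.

[0,8] S   >
  [0,5] S/(S\PP)   <
    [0,4] NP   <
      [0,1] "cat" : PP
      [1,4] NP\PP   <
        [1,3] NP   >
          [1,2] "gave" : NP/S
          [2,3] "in" : S
        [3,4] "a" : (NP\PP)\NP
    [4,5] "city" : (S/(S\PP))\NP
  [5,8] S\PP   <
    [5,7] N   <
      [5,6] "the" : N\PP
      [6,7] "that" : N\(N\PP)
    [7,8] "found" : (S\PP)\N

S/(S\PP)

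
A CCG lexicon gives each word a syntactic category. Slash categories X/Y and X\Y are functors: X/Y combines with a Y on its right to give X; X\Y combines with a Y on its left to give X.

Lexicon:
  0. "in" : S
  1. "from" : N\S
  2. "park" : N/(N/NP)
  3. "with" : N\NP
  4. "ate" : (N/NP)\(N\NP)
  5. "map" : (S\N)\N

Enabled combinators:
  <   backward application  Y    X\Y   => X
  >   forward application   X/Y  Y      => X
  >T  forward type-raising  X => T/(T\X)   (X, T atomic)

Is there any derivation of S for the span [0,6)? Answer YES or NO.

YES

[0,6] S   <
  [0,2] N   >
    [0,1] N/(N\S)   >T
      [0,1] "in" : S
    [1,2] "from" : N\S
  [2,6] S\N   <
    [2,5] N   >
      [2,3] "park" : N/(N/NP)
      [3,5] N/NP   <
        [3,4] "with" : N\NP
        [4,5] "ate" : (N/NP)\(N\NP)
    [5,6] "map" : (S\N)\N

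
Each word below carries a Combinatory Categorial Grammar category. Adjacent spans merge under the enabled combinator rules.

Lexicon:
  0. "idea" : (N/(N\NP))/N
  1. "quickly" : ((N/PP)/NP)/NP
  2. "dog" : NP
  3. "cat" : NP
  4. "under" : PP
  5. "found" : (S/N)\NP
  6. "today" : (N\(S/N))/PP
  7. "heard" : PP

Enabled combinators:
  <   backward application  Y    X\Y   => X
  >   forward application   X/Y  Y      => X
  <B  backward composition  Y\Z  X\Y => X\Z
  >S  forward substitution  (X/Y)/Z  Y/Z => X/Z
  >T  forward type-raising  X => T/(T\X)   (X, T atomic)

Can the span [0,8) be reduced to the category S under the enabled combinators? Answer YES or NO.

NO

(N/(N\NP))/N ((N/PP)/NP)/NP NP NP PP (S/N)\NP (N\(S/N))/PP PP
CKY chart[0,8] = {N, N/(N\N), NP/(NP\N), PP/(PP\N), S/(S\N)}; S ∉ chart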